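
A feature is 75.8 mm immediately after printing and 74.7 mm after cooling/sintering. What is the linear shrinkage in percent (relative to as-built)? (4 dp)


Shrinkage = ((75.8-74.7)/75.8)*100 = 1.4512 %


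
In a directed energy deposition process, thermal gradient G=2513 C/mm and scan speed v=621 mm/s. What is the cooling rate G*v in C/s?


CR = 2513 * 621 = 1560573 C/s


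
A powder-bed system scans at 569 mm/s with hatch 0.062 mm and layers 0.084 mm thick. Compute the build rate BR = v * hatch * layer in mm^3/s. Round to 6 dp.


Rate = 569 * 0.062 * 0.084 = 2.963352 mm^3/s


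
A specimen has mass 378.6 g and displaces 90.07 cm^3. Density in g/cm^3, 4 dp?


rho = 378.6 / 90.07 = 4.2034 g/cm^3


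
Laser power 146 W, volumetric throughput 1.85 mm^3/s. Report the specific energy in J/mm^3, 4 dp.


SE = 146 / 1.85 = 78.9189 J/mm^3


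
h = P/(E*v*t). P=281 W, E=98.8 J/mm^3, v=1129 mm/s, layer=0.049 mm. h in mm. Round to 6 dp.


h = 281 / (98.8*1129*0.049) = 0.051411 mm


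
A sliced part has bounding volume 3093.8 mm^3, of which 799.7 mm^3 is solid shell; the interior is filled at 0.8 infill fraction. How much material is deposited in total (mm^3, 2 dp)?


V_infill = (3093.8 - 799.7) * 0.8 = 1835.28
V_total = 799.7 + 1835.28 = 2634.98 mm^3


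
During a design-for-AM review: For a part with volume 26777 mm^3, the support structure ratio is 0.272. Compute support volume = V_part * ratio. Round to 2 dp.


V_support = 26777 * 0.272 = 7283.34 mm^3


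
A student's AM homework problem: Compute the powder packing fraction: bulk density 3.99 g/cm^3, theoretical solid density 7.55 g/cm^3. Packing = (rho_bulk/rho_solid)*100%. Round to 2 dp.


Packing = (3.99/7.55)*100 = 52.85 %


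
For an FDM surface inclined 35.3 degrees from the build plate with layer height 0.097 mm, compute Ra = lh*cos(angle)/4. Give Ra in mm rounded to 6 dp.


Ra = 0.097 * cos(35.3) / 4 = 0.019791 mm


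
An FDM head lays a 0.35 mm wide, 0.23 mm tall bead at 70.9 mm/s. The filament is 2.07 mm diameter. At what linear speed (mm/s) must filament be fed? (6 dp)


Q = 0.35 * 0.23 * 70.9 = 5.70745 mm^3/s
A_fil = pi*(2.07/2)^2 = 3.36535259 mm^2
v_feed = 5.70745 / 3.36535259 = 1.695944 mm/s


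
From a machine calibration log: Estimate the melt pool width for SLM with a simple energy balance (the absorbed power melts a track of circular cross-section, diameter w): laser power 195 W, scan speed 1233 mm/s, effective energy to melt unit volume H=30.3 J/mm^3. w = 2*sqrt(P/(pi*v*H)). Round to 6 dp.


w = 2*sqrt(195/(pi*1233*30.3)) = 0.081521 mm


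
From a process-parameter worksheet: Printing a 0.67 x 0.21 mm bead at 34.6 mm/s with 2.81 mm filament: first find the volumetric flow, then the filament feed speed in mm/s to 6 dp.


Q = 0.67 * 0.21 * 34.6 = 4.86822 mm^3/s
A_fil = pi*(2.81/2)^2 = 6.20158244 mm^2
v_feed = 4.86822 / 6.20158244 = 0.784996 mm/s


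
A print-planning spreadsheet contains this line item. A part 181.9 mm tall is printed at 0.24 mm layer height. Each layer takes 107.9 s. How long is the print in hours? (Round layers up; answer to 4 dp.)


Layers = ceil(181.9/0.24) = 758
t = 758 * 107.9 / 3600 = 22.7189 hrs


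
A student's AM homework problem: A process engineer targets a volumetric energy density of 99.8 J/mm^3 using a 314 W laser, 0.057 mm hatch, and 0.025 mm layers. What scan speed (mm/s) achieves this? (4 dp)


v = 314 / (99.8*0.057*0.025) = 2207.9246 mm/s


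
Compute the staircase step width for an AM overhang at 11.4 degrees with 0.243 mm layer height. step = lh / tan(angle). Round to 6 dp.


step = 0.243 / tan(11.4) = 1.205146 mm


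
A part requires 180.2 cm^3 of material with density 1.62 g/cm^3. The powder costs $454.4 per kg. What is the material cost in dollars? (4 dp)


Mass = 180.2*1.62/1000 = 0.291924 kg
Cost = 0.291924 * 454.4 = 132.6503 $


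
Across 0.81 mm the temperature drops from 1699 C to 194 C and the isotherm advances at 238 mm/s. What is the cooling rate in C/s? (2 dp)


G = (1699-194)/0.81 = 1858.02469136 C/mm
CR = 1858.02469136 * 238 = 442209.88 C/s


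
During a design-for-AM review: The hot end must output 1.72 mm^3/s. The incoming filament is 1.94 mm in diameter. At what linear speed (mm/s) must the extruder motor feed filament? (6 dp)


A = pi*(1.94/2)^2 = 2.955925
v = 1.72 / 2.955925 = 0.581882 mm/s


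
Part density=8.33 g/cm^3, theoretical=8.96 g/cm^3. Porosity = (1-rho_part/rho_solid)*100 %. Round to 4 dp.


Porosity = (1-8.33/8.96)*100 = 7.0313 %


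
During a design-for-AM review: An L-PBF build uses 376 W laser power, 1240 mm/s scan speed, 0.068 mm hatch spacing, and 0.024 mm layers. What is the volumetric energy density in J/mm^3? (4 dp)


E = 376 / (1240*0.068*0.024) = 185.8001 J/mm^3


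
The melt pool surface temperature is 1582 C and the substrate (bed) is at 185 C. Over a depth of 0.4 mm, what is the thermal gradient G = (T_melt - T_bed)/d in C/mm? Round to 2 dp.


G = (1582-185)/0.4 = 3492.5 C/mm


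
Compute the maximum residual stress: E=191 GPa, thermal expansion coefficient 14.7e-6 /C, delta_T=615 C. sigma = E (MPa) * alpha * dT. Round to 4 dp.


sigma = 191*1000 * 14.7e-6 * 615 = 1726.7355 MPa


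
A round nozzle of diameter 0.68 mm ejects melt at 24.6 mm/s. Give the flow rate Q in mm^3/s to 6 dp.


A = pi*(0.68/2)^2 = 0.36316811 mm^2
Q = 0.36316811 * 24.6 = 8.933936 mm^3/s


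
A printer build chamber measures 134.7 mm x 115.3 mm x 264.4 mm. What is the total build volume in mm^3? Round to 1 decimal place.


V = 134.7 * 115.3 * 264.4 = 4106372.6 mm^3


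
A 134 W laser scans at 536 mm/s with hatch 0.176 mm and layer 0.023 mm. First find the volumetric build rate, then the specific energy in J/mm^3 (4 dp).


Build rate = 536 * 0.176 * 0.023 = 2.169728 mm^3/s
SE = 134 / 2.169728 = 61.7589 J/mm^3


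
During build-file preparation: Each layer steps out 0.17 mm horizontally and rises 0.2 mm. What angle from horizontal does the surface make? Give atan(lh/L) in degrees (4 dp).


angle = atan(0.2/0.17) = 49.6355 degrees


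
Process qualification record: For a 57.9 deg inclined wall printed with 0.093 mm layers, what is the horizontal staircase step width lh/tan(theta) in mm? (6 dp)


step = 0.093 / tan(57.9) = 0.058339 mm


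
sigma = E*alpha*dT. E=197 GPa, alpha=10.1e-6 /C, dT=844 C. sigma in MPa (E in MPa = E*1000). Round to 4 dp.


sigma = 197*1000 * 10.1e-6 * 844 = 1679.3068 MPa


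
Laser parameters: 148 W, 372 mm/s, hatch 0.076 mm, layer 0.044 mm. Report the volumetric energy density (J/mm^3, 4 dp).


E = 148 / (372*0.076*0.044) = 118.9741 J/mm^3


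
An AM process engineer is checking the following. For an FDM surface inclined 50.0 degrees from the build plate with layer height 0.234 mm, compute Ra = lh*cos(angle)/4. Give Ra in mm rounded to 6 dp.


Ra = 0.234 * cos(50.0) / 4 = 0.037603 mm


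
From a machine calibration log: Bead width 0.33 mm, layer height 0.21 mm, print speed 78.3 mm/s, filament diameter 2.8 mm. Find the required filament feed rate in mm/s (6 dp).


Q = 0.33 * 0.21 * 78.3 = 5.42619 mm^3/s
A_fil = pi*(2.8/2)^2 = 6.1575216 mm^2
v_feed = 5.42619 / 6.1575216 = 0.88123 mm/s


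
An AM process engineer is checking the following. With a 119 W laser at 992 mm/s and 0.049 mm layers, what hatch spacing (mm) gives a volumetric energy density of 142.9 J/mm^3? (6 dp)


h = 119 / (142.9*992*0.049) = 0.017132 mm


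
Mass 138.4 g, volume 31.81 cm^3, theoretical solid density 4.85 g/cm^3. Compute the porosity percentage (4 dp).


rho_part = 138.4 / 31.81 = 4.35083307 g/cm^3
Porosity = (1 - 4.35083307/4.85)*100 = 10.2921 %


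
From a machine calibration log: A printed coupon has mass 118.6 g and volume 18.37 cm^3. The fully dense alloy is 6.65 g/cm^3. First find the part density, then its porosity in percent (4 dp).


rho_part = 118.6 / 18.37 = 6.45617855 g/cm^3
Porosity = (1 - 6.45617855/6.65)*100 = 2.9146 %


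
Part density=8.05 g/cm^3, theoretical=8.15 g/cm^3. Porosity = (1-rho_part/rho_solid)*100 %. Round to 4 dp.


Porosity = (1-8.05/8.15)*100 = 1.227 %


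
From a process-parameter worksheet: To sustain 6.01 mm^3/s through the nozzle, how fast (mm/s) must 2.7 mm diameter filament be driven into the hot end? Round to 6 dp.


A = pi*(2.7/2)^2 = 5.725553
v = 6.01 / 5.725553 = 1.04968 mm/s


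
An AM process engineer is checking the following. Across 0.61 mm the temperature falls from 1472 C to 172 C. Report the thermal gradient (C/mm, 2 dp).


G = (1472-172)/0.61 = 2131.15 C/mm


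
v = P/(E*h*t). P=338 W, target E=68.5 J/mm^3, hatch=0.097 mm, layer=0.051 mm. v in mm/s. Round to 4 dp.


v = 338 / (68.5*0.097*0.051) = 997.4341 mm/s


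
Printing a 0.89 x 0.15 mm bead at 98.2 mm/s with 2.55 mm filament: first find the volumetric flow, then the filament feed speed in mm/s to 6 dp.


Q = 0.89 * 0.15 * 98.2 = 13.1097 mm^3/s
A_fil = pi*(2.55/2)^2 = 5.10705156 mm^2
v_feed = 13.1097 / 5.10705156 = 2.56698 mm/s


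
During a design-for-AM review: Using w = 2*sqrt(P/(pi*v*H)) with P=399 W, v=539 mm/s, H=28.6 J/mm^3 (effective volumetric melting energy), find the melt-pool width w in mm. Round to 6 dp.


w = 2*sqrt(399/(pi*539*28.6)) = 0.181537 mm


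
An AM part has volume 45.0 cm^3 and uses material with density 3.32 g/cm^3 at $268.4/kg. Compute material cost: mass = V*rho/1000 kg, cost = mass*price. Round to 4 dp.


Mass = 45.0*3.32/1000 = 0.1494 kg
Cost = 0.1494 * 268.4 = 40.099 $


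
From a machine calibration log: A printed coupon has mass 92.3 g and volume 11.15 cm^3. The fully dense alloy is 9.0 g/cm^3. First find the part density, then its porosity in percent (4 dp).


rho_part = 92.3 / 11.15 = 8.27802691 g/cm^3
Porosity = (1 - 8.27802691/9.0)*100 = 8.0219 %


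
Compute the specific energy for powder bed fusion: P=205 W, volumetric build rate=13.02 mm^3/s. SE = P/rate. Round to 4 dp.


SE = 205 / 13.02 = 15.745 J/mm^3


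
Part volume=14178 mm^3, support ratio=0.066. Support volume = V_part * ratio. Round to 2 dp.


V_support = 14178 * 0.066 = 935.75 mm^3


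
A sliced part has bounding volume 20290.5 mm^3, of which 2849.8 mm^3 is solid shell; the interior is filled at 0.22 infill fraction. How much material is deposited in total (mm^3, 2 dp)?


V_infill = (20290.5 - 2849.8) * 0.22 = 3836.95
V_total = 2849.8 + 3836.95 = 6686.75 mm^3


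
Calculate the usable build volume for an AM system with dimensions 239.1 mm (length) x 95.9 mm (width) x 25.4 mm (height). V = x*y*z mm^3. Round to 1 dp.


V = 239.1 * 95.9 * 25.4 = 582414.1 mm^3


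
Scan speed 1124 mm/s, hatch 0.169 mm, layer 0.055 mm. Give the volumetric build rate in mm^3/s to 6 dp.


Rate = 1124 * 0.169 * 0.055 = 10.44758 mm^3/s


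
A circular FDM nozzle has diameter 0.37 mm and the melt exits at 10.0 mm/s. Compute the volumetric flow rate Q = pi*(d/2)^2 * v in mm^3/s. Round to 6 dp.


A = pi*(0.37/2)^2 = 0.10752101 mm^2
Q = 0.10752101 * 10.0 = 1.07521 mm^3/s


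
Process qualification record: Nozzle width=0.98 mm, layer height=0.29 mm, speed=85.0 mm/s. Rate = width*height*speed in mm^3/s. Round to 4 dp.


Rate = 0.98 * 0.29 * 85.0 = 24.157 mm^3/s


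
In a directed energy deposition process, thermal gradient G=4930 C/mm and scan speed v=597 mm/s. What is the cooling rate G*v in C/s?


CR = 4930 * 597 = 2943210 C/s


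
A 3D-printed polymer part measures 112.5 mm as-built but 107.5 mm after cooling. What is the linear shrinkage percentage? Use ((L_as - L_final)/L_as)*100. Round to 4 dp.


Shrinkage = ((112.5-107.5)/112.5)*100 = 4.4444 %


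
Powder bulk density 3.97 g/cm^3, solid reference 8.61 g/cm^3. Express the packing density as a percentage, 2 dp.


Packing = (3.97/8.61)*100 = 46.11 %


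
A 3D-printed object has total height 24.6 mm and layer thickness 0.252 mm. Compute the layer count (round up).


Layers = ceil(24.6/0.252) = 98


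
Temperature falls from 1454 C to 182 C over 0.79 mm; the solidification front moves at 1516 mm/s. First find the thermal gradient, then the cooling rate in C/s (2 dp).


G = (1454-182)/0.79 = 1610.12658228 C/mm
CR = 1610.12658228 * 1516 = 2440951.9 C/s


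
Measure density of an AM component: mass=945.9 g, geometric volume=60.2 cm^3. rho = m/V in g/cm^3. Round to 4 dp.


rho = 945.9 / 60.2 = 15.7126 g/cm^3


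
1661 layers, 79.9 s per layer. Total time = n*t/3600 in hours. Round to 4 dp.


t = 1661 * 79.9 / 3600 = 36.865 hrs


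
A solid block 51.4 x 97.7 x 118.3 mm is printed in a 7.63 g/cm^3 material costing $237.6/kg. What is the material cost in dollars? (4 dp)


V = 51.4 * 97.7 * 118.3 = 594076.574 mm^3 = 594.076574 cm^3
Mass = 594.076574 * 7.63 / 1000 = 4.53280426 kg
Cost = 4.53280426 * 237.6 = 1076.9943 $


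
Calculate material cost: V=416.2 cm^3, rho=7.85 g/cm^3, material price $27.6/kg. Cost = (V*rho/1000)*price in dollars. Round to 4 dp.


Mass = 416.2*7.85/1000 = 3.26717 kg
Cost = 3.26717 * 27.6 = 90.1739 $


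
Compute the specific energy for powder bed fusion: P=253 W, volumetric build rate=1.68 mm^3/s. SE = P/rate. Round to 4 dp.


SE = 253 / 1.68 = 150.5952 J/mm^3


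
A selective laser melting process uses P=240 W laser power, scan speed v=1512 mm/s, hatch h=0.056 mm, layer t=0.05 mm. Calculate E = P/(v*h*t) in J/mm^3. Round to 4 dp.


E = 240 / (1512*0.056*0.05) = 56.6893 J/mm^3


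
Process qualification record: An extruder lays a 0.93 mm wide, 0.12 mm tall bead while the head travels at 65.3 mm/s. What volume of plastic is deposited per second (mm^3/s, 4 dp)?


Rate = 0.93 * 0.12 * 65.3 = 7.2875 mm^3/s


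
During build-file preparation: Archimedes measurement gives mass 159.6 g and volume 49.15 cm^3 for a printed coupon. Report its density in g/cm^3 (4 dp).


rho = 159.6 / 49.15 = 3.2472 g/cm^3


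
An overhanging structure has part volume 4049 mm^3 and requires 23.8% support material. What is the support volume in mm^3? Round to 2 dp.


V_support = 4049 * 0.238 = 963.66 mm^3


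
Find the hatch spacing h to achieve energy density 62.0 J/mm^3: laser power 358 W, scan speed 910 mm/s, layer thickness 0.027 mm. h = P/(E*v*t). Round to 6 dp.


h = 358 / (62.0*910*0.027) = 0.23501 mm


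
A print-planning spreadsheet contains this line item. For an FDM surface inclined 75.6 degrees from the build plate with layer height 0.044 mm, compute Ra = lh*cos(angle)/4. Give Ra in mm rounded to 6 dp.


Ra = 0.044 * cos(75.6) / 4 = 0.002736 mm


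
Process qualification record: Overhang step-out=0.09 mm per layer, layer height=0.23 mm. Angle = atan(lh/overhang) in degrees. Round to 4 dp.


angle = atan(0.23/0.09) = 68.6294 degrees


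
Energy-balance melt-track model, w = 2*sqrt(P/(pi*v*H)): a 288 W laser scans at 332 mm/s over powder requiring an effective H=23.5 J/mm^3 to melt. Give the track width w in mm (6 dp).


w = 2*sqrt(288/(pi*332*23.5)) = 0.216795 mm


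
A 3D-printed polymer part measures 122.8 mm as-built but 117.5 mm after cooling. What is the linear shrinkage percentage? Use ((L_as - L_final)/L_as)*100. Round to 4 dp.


Shrinkage = ((122.8-117.5)/122.8)*100 = 4.316 %


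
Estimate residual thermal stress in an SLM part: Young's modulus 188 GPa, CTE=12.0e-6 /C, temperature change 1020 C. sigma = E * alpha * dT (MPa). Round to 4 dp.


sigma = 188*1000 * 12.0e-6 * 1020 = 2301.12 MPa


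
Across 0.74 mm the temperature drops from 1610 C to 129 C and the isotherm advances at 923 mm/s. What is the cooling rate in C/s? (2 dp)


G = (1610-129)/0.74 = 2001.35135135 C/mm
CR = 2001.35135135 * 923 = 1847247.3 C/s


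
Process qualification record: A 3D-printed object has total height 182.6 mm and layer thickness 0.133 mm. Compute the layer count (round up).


Layers = ceil(182.6/0.133) = 1373


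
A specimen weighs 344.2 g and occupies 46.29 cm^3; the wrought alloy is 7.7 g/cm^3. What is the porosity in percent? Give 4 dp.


rho_part = 344.2 / 46.29 = 7.43573126 g/cm^3
Porosity = (1 - 7.43573126/7.7)*100 = 3.4321 %


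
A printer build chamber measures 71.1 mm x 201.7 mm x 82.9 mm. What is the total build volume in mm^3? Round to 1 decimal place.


V = 71.1 * 201.7 * 82.9 = 1188858.1 mm^3


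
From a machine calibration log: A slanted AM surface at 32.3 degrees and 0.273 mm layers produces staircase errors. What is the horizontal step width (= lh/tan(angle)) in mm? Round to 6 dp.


step = 0.273 / tan(32.3) = 0.431843 mm


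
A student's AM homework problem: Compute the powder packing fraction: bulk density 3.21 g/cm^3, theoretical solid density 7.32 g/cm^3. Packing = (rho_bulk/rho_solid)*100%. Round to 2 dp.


Packing = (3.21/7.32)*100 = 43.85 %


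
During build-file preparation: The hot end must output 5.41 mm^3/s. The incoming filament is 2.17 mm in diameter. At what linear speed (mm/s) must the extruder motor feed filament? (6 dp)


A = pi*(2.17/2)^2 = 3.698361
v = 5.41 / 3.698361 = 1.46281 mm/s


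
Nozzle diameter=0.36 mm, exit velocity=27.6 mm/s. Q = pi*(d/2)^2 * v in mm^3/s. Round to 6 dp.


A = pi*(0.36/2)^2 = 0.1017876 mm^2
Q = 0.1017876 * 27.6 = 2.809338 mm^3/s


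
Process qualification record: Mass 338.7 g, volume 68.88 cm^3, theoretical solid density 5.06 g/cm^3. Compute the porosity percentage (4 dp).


rho_part = 338.7 / 68.88 = 4.91724739 g/cm^3
Porosity = (1 - 4.91724739/5.06)*100 = 2.8212 %


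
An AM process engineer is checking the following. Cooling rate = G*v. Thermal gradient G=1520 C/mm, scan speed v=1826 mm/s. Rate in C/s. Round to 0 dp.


CR = 1520 * 1826 = 2775520 C/s


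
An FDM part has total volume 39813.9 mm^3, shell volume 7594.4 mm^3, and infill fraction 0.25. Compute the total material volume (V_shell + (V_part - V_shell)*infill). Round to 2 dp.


V_infill = (39813.9 - 7594.4) * 0.25 = 8054.88
V_total = 7594.4 + 8054.88 = 15649.28 mm^3


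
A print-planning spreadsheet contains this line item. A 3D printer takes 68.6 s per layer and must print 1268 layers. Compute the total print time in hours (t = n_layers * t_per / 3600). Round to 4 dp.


t = 1268 * 68.6 / 3600 = 24.1624 hrs


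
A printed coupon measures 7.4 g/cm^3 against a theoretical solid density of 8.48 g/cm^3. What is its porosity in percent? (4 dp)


Porosity = (1-7.4/8.48)*100 = 12.7358 %


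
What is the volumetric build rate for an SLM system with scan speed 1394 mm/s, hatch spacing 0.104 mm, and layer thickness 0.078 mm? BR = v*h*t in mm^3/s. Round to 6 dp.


Rate = 1394 * 0.104 * 0.078 = 11.308128 mm^3/s


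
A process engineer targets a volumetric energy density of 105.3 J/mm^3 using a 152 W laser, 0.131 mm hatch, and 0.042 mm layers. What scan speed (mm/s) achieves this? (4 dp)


v = 152 / (105.3*0.131*0.042) = 262.3582 mm/s


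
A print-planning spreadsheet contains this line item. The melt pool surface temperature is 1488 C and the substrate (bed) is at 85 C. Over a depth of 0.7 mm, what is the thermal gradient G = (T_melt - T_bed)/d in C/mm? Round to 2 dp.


G = (1488-85)/0.7 = 2004.29 C/mm


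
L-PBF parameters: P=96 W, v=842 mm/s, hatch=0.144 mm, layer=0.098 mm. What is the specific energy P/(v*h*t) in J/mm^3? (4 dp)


Build rate = 842 * 0.144 * 0.098 = 11.882304 mm^3/s
SE = 96 / 11.882304 = 8.0792 J/mm^3


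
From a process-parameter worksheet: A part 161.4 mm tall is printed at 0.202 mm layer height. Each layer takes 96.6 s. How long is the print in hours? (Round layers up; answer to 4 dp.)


Layers = ceil(161.4/0.202) = 800
t = 800 * 96.6 / 3600 = 21.4667 hrs


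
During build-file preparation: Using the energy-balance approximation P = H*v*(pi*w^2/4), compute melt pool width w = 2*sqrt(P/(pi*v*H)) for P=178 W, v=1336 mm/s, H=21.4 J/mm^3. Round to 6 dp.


w = 2*sqrt(178/(pi*1336*21.4)) = 0.089034 mm


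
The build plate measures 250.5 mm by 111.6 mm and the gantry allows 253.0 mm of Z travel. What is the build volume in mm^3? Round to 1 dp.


V = 250.5 * 111.6 * 253.0 = 7072817.4 mm^3


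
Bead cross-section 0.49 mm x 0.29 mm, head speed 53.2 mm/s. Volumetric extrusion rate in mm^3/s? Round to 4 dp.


Rate = 0.49 * 0.29 * 53.2 = 7.5597 mm^3/s


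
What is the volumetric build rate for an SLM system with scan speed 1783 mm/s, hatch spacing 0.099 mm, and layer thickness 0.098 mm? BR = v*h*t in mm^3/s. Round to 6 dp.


Rate = 1783 * 0.099 * 0.098 = 17.298666 mm^3/s


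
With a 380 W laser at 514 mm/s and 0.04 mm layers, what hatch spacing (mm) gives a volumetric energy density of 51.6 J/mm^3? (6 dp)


h = 380 / (51.6*514*0.04) = 0.358188 mm


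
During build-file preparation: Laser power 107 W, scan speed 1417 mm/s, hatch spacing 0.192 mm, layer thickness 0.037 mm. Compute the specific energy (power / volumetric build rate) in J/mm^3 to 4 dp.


Build rate = 1417 * 0.192 * 0.037 = 10.066368 mm^3/s
SE = 107 / 10.066368 = 10.6295 J/mm^3


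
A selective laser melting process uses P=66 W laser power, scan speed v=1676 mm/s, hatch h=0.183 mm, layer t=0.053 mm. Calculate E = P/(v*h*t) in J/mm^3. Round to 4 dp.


E = 66 / (1676*0.183*0.053) = 4.0602 J/mm^3


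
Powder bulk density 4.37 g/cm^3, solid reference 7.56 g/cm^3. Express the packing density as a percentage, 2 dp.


Packing = (4.37/7.56)*100 = 57.8 %


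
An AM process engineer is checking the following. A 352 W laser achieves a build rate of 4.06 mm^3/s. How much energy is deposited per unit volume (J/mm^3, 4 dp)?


SE = 352 / 4.06 = 86.6995 J/mm^3


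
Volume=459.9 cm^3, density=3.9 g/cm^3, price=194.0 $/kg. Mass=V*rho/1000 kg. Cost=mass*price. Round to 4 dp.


Mass = 459.9*3.9/1000 = 1.79361 kg
Cost = 1.79361 * 194.0 = 347.9603 $


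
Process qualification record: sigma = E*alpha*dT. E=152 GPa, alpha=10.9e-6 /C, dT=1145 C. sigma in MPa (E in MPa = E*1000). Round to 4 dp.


sigma = 152*1000 * 10.9e-6 * 1145 = 1897.036 MPa


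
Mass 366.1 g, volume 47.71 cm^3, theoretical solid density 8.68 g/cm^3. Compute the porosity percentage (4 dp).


rho_part = 366.1 / 47.71 = 7.67344372 g/cm^3
Porosity = (1 - 7.67344372/8.68)*100 = 11.5963 %


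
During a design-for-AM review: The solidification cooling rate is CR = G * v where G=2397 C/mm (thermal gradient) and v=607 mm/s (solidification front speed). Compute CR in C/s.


CR = 2397 * 607 = 1454979 C/s


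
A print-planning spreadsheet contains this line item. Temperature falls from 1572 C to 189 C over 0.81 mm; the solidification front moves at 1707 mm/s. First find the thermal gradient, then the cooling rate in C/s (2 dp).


G = (1572-189)/0.81 = 1707.40740741 C/mm
CR = 1707.40740741 * 1707 = 2914544.44 C/s


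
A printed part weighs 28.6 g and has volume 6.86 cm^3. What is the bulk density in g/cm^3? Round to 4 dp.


rho = 28.6 / 6.86 = 4.1691 g/cm^3


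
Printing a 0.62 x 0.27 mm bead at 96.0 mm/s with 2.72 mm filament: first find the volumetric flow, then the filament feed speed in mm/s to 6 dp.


Q = 0.62 * 0.27 * 96.0 = 16.0704 mm^3/s
A_fil = pi*(2.72/2)^2 = 5.81068977 mm^2
v_feed = 16.0704 / 5.81068977 = 2.765661 mm/s


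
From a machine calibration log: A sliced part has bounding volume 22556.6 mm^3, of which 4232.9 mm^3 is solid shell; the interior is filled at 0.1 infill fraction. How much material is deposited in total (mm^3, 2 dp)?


V_infill = (22556.6 - 4232.9) * 0.1 = 1832.37
V_total = 4232.9 + 1832.37 = 6065.27 mm^3


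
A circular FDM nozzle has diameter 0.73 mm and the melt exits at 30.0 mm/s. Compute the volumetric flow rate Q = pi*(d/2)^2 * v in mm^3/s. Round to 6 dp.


A = pi*(0.73/2)^2 = 0.41853868 mm^2
Q = 0.41853868 * 30.0 = 12.55616 mm^3/s


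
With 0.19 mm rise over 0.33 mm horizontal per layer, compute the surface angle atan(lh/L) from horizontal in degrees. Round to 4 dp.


angle = atan(0.19/0.33) = 29.9315 degrees


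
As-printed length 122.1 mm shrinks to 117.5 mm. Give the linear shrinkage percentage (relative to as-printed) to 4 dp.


Shrinkage = ((122.1-117.5)/122.1)*100 = 3.7674 %


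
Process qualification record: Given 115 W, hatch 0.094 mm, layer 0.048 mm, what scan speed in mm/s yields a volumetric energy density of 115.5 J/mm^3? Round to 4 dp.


v = 115 / (115.5*0.094*0.048) = 220.6718 mm/s


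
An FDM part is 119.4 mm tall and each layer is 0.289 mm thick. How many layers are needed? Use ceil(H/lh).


Layers = ceil(119.4/0.289) = 414


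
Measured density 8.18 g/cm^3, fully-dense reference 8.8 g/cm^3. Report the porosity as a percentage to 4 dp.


Porosity = (1-8.18/8.8)*100 = 7.0455 %


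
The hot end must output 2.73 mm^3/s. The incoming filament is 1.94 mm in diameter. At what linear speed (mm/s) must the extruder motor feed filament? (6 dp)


A = pi*(1.94/2)^2 = 2.955925
v = 2.73 / 2.955925 = 0.923569 mm/s


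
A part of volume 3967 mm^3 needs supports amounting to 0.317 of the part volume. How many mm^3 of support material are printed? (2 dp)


V_support = 3967 * 0.317 = 1257.54 mm^3


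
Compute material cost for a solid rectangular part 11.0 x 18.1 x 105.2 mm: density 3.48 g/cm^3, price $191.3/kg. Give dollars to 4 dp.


V = 11.0 * 18.1 * 105.2 = 20945.32 mm^3 = 20.94532 cm^3
Mass = 20.94532 * 3.48 / 1000 = 0.07288971 kg
Cost = 0.07288971 * 191.3 = 13.9438 $


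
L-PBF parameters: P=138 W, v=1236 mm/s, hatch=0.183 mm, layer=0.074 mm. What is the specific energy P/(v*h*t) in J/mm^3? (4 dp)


Build rate = 1236 * 0.183 * 0.074 = 16.737912 mm^3/s
SE = 138 / 16.737912 = 8.2448 J/mm^3


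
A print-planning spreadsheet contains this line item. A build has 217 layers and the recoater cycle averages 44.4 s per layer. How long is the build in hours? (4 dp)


t = 217 * 44.4 / 3600 = 2.6763 hrs


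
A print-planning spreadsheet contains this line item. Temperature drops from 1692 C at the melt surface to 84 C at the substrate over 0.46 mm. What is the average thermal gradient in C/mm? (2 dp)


G = (1692-84)/0.46 = 3495.65 C/mm


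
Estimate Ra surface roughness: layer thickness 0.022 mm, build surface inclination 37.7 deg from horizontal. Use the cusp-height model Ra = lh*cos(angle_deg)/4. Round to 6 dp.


Ra = 0.022 * cos(37.7) / 4 = 0.004352 mm


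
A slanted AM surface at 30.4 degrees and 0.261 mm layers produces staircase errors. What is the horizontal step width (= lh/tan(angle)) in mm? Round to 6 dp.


step = 0.261 / tan(30.4) = 0.444864 mm


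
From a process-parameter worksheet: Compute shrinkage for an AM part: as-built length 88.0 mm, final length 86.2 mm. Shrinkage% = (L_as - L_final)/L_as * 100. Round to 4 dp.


Shrinkage = ((88.0-86.2)/88.0)*100 = 2.0455 %


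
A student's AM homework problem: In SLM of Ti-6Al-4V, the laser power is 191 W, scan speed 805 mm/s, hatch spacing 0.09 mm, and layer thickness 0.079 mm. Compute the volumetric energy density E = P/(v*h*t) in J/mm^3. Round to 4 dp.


E = 191 / (805*0.09*0.079) = 33.3709 J/mm^3


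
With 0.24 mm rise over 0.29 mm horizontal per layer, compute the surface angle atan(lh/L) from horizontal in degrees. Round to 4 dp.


angle = atan(0.24/0.29) = 39.6107 degrees


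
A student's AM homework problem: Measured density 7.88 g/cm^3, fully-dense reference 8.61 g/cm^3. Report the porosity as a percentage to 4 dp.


Porosity = (1-7.88/8.61)*100 = 8.4785 %


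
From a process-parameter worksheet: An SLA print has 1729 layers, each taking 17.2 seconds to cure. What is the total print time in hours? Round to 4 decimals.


t = 1729 * 17.2 / 3600 = 8.2608 hrs


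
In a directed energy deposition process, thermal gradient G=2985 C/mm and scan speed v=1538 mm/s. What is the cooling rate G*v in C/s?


CR = 2985 * 1538 = 4590930 C/s


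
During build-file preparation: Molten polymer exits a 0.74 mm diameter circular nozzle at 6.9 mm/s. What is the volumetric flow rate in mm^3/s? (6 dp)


A = pi*(0.74/2)^2 = 0.43008403 mm^2
Q = 0.43008403 * 6.9 = 2.96758 mm^3/s


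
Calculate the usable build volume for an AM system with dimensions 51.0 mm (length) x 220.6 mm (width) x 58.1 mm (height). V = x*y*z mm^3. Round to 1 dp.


V = 51.0 * 220.6 * 58.1 = 653659.9 mm^3


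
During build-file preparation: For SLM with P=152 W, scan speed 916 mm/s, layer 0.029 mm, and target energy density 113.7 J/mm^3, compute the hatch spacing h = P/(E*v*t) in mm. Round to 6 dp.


h = 152 / (113.7*916*0.029) = 0.050326 mm


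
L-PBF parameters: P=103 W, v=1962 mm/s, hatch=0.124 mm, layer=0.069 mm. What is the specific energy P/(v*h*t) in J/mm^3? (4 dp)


Build rate = 1962 * 0.124 * 0.069 = 16.786872 mm^3/s
SE = 103 / 16.786872 = 6.1357 J/mm^3


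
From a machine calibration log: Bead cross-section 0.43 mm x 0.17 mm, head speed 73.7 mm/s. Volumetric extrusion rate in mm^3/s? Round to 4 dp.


Rate = 0.43 * 0.17 * 73.7 = 5.3875 mm^3/s


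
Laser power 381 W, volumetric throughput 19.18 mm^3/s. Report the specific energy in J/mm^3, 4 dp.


SE = 381 / 19.18 = 19.8644 J/mm^3


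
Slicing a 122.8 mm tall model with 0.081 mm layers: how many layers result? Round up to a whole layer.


Layers = ceil(122.8/0.081) = 1517


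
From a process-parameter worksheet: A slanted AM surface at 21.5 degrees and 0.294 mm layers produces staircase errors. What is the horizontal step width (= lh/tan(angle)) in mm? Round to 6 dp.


step = 0.294 / tan(21.5) = 0.746362 mm


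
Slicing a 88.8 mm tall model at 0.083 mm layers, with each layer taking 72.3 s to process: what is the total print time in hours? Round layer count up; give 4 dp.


Layers = ceil(88.8/0.083) = 1070
t = 1070 * 72.3 / 3600 = 21.4892 hrs


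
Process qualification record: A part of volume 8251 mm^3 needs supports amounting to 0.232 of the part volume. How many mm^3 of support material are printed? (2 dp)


V_support = 8251 * 0.232 = 1914.23 mm^3


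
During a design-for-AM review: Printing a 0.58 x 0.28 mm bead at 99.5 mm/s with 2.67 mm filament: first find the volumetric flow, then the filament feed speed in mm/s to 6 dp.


Q = 0.58 * 0.28 * 99.5 = 16.1588 mm^3/s
A_fil = pi*(2.67/2)^2 = 5.59902497 mm^2
v_feed = 16.1588 / 5.59902497 = 2.886002 mm/s


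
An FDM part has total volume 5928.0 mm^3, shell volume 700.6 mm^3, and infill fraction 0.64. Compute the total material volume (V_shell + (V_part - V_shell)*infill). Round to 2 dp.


V_infill = (5928.0 - 700.6) * 0.64 = 3345.54
V_total = 700.6 + 3345.54 = 4046.14 mm^3


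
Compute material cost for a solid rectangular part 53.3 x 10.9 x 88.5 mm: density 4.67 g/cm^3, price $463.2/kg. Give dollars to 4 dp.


V = 53.3 * 10.9 * 88.5 = 51415.845 mm^3 = 51.415845 cm^3
Mass = 51.415845 * 4.67 / 1000 = 0.240112 kg
Cost = 0.240112 * 463.2 = 111.2199 $


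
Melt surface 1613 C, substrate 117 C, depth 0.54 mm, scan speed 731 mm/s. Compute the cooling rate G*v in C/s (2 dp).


G = (1613-117)/0.54 = 2770.37037037 C/mm
CR = 2770.37037037 * 731 = 2025140.74 C/s


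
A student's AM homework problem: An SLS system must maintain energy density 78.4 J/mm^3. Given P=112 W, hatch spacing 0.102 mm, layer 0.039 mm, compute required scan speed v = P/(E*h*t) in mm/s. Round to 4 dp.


v = 112 / (78.4*0.102*0.039) = 359.118 mm/s


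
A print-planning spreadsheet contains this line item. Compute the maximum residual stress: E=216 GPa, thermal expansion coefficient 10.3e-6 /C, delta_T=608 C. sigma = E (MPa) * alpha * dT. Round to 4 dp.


sigma = 216*1000 * 10.3e-6 * 608 = 1352.6784 MPa


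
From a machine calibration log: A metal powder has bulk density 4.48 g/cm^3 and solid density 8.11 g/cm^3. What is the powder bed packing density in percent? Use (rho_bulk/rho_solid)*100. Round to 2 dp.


Packing = (4.48/8.11)*100 = 55.24 %


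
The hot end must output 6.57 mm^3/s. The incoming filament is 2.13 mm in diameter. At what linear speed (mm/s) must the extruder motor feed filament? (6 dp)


A = pi*(2.13/2)^2 = 3.563273
v = 6.57 / 3.563273 = 1.84381 mm/s


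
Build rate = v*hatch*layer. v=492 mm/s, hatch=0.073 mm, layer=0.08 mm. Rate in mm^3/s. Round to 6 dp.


Rate = 492 * 0.073 * 0.08 = 2.87328 mm^3/s


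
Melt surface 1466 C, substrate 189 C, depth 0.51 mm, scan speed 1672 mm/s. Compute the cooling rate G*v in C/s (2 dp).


G = (1466-189)/0.51 = 2503.92156863 C/mm
CR = 2503.92156863 * 1672 = 4186556.86 C/s


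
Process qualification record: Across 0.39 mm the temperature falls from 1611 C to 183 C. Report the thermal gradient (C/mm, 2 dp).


G = (1611-183)/0.39 = 3661.54 C/mm


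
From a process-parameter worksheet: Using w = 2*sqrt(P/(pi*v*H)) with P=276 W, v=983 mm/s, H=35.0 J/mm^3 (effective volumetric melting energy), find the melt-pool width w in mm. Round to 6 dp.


w = 2*sqrt(276/(pi*983*35.0)) = 0.101065 mm


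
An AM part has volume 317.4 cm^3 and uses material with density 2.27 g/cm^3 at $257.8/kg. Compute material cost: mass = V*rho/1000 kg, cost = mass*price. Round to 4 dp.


Mass = 317.4*2.27/1000 = 0.720498 kg
Cost = 0.720498 * 257.8 = 185.7444 $


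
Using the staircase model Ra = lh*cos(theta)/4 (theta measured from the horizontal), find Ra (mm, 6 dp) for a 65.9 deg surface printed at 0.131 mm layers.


Ra = 0.131 * cos(65.9) / 4 = 0.013373 mm


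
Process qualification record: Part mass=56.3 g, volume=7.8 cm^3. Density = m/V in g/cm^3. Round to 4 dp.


rho = 56.3 / 7.8 = 7.2179 g/cm^3


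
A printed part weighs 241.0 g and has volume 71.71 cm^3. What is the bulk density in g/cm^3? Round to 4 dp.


rho = 241.0 / 71.71 = 3.3608 g/cm^3


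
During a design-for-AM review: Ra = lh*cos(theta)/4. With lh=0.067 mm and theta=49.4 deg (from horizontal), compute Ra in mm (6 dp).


Ra = 0.067 * cos(49.4) / 4 = 0.0109 mm


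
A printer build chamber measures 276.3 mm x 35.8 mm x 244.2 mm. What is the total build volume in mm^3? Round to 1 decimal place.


V = 276.3 * 35.8 * 244.2 = 2415514.1 mm^3


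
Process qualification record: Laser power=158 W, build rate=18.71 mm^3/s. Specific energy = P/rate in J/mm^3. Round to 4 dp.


SE = 158 / 18.71 = 8.4447 J/mm^3


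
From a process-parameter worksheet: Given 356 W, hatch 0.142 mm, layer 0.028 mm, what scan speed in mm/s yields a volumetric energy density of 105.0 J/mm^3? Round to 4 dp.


v = 356 / (105.0*0.142*0.028) = 852.7355 mm/s


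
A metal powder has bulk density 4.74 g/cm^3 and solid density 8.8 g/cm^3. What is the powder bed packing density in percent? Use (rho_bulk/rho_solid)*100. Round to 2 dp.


Packing = (4.74/8.8)*100 = 53.86 %


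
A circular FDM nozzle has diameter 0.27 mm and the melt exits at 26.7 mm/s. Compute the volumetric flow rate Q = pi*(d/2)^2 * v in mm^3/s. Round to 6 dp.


A = pi*(0.27/2)^2 = 0.05725553 mm^2
Q = 0.05725553 * 26.7 = 1.528723 mm^3/s


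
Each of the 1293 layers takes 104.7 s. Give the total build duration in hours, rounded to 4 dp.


t = 1293 * 104.7 / 3600 = 37.6048 hrs


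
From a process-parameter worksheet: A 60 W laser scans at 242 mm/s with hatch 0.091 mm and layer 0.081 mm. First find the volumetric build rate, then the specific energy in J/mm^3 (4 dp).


Build rate = 242 * 0.091 * 0.081 = 1.783782 mm^3/s
SE = 60 / 1.783782 = 33.6364 J/mm^3


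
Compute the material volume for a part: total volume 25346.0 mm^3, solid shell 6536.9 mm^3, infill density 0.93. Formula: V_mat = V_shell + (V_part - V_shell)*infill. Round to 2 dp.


V_infill = (25346.0 - 6536.9) * 0.93 = 17492.46
V_total = 6536.9 + 17492.46 = 24029.36 mm^3


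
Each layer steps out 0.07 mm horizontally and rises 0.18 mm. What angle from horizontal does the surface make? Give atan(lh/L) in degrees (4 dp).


angle = atan(0.18/0.07) = 68.7495 degrees


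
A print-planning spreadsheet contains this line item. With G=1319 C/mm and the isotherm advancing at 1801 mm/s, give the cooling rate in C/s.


CR = 1319 * 1801 = 2375519 C/s


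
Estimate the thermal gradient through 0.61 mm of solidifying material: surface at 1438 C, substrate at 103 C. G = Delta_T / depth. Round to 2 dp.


G = (1438-103)/0.61 = 2188.52 C/mm


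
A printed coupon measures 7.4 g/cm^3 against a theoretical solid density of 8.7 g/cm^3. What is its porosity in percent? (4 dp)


Porosity = (1-7.4/8.7)*100 = 14.9425 %


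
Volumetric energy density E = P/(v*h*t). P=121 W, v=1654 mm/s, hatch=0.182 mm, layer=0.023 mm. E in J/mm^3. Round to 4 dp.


E = 121 / (1654*0.182*0.023) = 17.4763 J/mm^3


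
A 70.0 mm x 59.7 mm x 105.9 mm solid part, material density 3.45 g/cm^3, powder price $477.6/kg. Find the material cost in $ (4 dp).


V = 70.0 * 59.7 * 105.9 = 442556.1 mm^3 = 442.5561 cm^3
Mass = 442.5561 * 3.45 / 1000 = 1.52681855 kg
Cost = 1.52681855 * 477.6 = 729.2085 $


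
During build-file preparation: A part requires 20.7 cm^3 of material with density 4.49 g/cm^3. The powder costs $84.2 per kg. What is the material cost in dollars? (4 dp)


Mass = 20.7*4.49/1000 = 0.092943 kg
Cost = 0.092943 * 84.2 = 7.8258 $


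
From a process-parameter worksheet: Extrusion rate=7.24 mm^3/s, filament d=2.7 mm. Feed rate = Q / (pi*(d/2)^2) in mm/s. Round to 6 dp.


A = pi*(2.7/2)^2 = 5.725553
v = 7.24 / 5.725553 = 1.264507 mm/s


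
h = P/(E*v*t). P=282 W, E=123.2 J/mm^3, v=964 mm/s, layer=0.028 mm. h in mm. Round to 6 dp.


h = 282 / (123.2*964*0.028) = 0.084801 mm


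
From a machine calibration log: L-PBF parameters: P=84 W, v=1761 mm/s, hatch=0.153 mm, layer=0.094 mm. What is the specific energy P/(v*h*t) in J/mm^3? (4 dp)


Build rate = 1761 * 0.153 * 0.094 = 25.326702 mm^3/s
SE = 84 / 25.326702 = 3.3167 J/mm^3


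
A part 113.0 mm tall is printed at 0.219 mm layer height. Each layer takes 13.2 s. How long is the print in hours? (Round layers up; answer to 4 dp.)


Layers = ceil(113.0/0.219) = 516
t = 516 * 13.2 / 3600 = 1.892 hrs


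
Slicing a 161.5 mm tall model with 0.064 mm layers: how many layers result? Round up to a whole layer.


Layers = ceil(161.5/0.064) = 2524


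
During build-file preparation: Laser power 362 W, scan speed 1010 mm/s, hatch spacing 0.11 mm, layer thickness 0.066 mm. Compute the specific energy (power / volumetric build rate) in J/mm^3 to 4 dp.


Build rate = 1010 * 0.11 * 0.066 = 7.3326 mm^3/s
SE = 362 / 7.3326 = 49.3686 J/mm^3


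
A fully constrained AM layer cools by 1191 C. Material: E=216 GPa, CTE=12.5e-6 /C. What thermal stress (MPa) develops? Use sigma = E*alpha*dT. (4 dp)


sigma = 216*1000 * 12.5e-6 * 1191 = 3215.7 MPa


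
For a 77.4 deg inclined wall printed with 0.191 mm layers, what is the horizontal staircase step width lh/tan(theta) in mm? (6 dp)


step = 0.191 / tan(77.4) = 0.042694 mm


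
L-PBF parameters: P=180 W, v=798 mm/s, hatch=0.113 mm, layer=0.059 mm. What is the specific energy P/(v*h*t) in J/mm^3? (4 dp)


Build rate = 798 * 0.113 * 0.059 = 5.320266 mm^3/s
SE = 180 / 5.320266 = 33.8329 J/mm^3


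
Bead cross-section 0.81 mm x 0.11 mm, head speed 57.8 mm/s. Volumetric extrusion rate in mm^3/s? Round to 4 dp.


Rate = 0.81 * 0.11 * 57.8 = 5.15 mm^3/s


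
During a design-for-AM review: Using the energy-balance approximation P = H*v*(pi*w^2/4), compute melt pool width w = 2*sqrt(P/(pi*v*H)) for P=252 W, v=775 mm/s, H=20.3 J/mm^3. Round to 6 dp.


w = 2*sqrt(252/(pi*775*20.3)) = 0.142809 mm


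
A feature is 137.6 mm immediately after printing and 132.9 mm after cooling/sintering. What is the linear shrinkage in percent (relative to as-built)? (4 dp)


Shrinkage = ((137.6-132.9)/137.6)*100 = 3.4157 %


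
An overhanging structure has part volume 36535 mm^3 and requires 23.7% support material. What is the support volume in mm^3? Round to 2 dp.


V_support = 36535 * 0.237 = 8658.8 mm^3
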